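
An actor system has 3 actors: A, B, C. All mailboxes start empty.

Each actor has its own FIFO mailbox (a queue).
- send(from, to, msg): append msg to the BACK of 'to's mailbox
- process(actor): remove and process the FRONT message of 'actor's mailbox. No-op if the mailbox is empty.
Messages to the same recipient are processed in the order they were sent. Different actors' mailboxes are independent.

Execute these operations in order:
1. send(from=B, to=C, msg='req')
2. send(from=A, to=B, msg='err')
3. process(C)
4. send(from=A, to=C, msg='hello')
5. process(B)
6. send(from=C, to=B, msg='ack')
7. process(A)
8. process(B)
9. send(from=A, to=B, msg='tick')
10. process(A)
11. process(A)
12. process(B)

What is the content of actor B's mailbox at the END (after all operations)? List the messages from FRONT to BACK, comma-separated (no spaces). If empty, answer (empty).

After 1 (send(from=B, to=C, msg='req')): A:[] B:[] C:[req]
After 2 (send(from=A, to=B, msg='err')): A:[] B:[err] C:[req]
After 3 (process(C)): A:[] B:[err] C:[]
After 4 (send(from=A, to=C, msg='hello')): A:[] B:[err] C:[hello]
After 5 (process(B)): A:[] B:[] C:[hello]
After 6 (send(from=C, to=B, msg='ack')): A:[] B:[ack] C:[hello]
After 7 (process(A)): A:[] B:[ack] C:[hello]
After 8 (process(B)): A:[] B:[] C:[hello]
After 9 (send(from=A, to=B, msg='tick')): A:[] B:[tick] C:[hello]
After 10 (process(A)): A:[] B:[tick] C:[hello]
After 11 (process(A)): A:[] B:[tick] C:[hello]
After 12 (process(B)): A:[] B:[] C:[hello]

Answer: (empty)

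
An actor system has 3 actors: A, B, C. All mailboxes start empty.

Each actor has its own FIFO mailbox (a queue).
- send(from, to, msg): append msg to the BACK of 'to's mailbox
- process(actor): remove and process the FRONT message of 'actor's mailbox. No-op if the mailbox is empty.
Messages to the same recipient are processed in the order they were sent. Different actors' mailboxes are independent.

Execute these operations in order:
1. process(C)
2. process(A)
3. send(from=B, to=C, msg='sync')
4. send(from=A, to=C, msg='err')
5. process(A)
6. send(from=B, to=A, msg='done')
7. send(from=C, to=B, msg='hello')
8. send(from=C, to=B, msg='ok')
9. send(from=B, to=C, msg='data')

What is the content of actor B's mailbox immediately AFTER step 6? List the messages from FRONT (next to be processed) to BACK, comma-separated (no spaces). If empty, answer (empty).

After 1 (process(C)): A:[] B:[] C:[]
After 2 (process(A)): A:[] B:[] C:[]
After 3 (send(from=B, to=C, msg='sync')): A:[] B:[] C:[sync]
After 4 (send(from=A, to=C, msg='err')): A:[] B:[] C:[sync,err]
After 5 (process(A)): A:[] B:[] C:[sync,err]
After 6 (send(from=B, to=A, msg='done')): A:[done] B:[] C:[sync,err]

(empty)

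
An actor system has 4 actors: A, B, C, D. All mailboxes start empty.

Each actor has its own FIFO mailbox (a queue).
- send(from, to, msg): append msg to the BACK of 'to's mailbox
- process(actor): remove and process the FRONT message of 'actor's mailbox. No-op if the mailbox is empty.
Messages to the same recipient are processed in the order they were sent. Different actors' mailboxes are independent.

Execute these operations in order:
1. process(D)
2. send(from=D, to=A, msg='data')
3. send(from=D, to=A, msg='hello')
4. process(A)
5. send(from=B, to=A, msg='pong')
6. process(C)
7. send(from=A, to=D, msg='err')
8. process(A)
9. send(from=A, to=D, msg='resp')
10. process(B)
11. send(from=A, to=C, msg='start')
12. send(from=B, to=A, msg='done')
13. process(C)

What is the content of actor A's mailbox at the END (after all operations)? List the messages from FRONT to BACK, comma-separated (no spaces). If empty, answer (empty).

Answer: pong,done

Derivation:
After 1 (process(D)): A:[] B:[] C:[] D:[]
After 2 (send(from=D, to=A, msg='data')): A:[data] B:[] C:[] D:[]
After 3 (send(from=D, to=A, msg='hello')): A:[data,hello] B:[] C:[] D:[]
After 4 (process(A)): A:[hello] B:[] C:[] D:[]
After 5 (send(from=B, to=A, msg='pong')): A:[hello,pong] B:[] C:[] D:[]
After 6 (process(C)): A:[hello,pong] B:[] C:[] D:[]
After 7 (send(from=A, to=D, msg='err')): A:[hello,pong] B:[] C:[] D:[err]
After 8 (process(A)): A:[pong] B:[] C:[] D:[err]
After 9 (send(from=A, to=D, msg='resp')): A:[pong] B:[] C:[] D:[err,resp]
After 10 (process(B)): A:[pong] B:[] C:[] D:[err,resp]
After 11 (send(from=A, to=C, msg='start')): A:[pong] B:[] C:[start] D:[err,resp]
After 12 (send(from=B, to=A, msg='done')): A:[pong,done] B:[] C:[start] D:[err,resp]
After 13 (process(C)): A:[pong,done] B:[] C:[] D:[err,resp]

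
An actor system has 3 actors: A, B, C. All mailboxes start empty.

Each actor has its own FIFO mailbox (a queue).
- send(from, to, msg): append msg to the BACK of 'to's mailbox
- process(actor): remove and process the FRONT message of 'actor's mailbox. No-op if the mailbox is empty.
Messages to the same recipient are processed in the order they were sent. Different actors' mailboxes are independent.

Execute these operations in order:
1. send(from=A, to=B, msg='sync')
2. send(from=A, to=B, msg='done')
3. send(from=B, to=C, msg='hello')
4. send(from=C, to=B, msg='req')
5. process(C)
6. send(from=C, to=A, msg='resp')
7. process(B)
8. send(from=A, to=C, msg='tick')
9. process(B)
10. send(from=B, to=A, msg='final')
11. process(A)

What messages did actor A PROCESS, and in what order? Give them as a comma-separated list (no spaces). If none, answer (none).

Answer: resp

Derivation:
After 1 (send(from=A, to=B, msg='sync')): A:[] B:[sync] C:[]
After 2 (send(from=A, to=B, msg='done')): A:[] B:[sync,done] C:[]
After 3 (send(from=B, to=C, msg='hello')): A:[] B:[sync,done] C:[hello]
After 4 (send(from=C, to=B, msg='req')): A:[] B:[sync,done,req] C:[hello]
After 5 (process(C)): A:[] B:[sync,done,req] C:[]
After 6 (send(from=C, to=A, msg='resp')): A:[resp] B:[sync,done,req] C:[]
After 7 (process(B)): A:[resp] B:[done,req] C:[]
After 8 (send(from=A, to=C, msg='tick')): A:[resp] B:[done,req] C:[tick]
After 9 (process(B)): A:[resp] B:[req] C:[tick]
After 10 (send(from=B, to=A, msg='final')): A:[resp,final] B:[req] C:[tick]
After 11 (process(A)): A:[final] B:[req] C:[tick]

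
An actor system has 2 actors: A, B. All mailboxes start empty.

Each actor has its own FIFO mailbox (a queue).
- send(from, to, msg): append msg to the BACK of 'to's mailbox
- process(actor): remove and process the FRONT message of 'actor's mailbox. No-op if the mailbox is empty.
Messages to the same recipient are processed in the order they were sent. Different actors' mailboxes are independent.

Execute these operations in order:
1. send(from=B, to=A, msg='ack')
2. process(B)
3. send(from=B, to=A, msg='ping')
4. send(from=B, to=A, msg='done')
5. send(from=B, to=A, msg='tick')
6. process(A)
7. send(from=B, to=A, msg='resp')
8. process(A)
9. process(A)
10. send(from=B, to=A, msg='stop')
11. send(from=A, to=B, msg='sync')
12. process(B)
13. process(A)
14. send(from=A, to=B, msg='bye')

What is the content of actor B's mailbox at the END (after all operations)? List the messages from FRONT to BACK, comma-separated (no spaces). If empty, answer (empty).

After 1 (send(from=B, to=A, msg='ack')): A:[ack] B:[]
After 2 (process(B)): A:[ack] B:[]
After 3 (send(from=B, to=A, msg='ping')): A:[ack,ping] B:[]
After 4 (send(from=B, to=A, msg='done')): A:[ack,ping,done] B:[]
After 5 (send(from=B, to=A, msg='tick')): A:[ack,ping,done,tick] B:[]
After 6 (process(A)): A:[ping,done,tick] B:[]
After 7 (send(from=B, to=A, msg='resp')): A:[ping,done,tick,resp] B:[]
After 8 (process(A)): A:[done,tick,resp] B:[]
After 9 (process(A)): A:[tick,resp] B:[]
After 10 (send(from=B, to=A, msg='stop')): A:[tick,resp,stop] B:[]
After 11 (send(from=A, to=B, msg='sync')): A:[tick,resp,stop] B:[sync]
After 12 (process(B)): A:[tick,resp,stop] B:[]
After 13 (process(A)): A:[resp,stop] B:[]
After 14 (send(from=A, to=B, msg='bye')): A:[resp,stop] B:[bye]

Answer: bye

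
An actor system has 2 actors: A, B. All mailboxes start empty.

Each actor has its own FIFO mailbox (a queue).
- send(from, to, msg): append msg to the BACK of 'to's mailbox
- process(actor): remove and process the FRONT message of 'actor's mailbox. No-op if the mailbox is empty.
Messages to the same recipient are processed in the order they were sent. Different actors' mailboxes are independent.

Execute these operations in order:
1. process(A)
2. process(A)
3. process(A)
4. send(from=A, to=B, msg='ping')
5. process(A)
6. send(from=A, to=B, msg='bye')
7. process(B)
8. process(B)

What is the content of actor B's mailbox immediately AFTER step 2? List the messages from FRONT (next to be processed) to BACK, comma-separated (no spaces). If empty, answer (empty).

After 1 (process(A)): A:[] B:[]
After 2 (process(A)): A:[] B:[]

(empty)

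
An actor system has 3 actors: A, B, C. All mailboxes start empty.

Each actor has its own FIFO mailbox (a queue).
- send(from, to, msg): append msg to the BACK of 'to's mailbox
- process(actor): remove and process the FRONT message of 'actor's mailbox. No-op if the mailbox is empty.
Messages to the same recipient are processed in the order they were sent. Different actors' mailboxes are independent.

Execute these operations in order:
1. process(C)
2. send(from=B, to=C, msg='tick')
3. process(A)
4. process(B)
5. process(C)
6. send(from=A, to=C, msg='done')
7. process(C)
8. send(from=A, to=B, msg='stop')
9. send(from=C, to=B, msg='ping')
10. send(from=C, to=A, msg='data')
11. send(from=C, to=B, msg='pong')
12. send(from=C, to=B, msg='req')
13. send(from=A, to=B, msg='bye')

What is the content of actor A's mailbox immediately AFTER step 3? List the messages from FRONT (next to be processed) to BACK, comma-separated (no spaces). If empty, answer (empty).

After 1 (process(C)): A:[] B:[] C:[]
After 2 (send(from=B, to=C, msg='tick')): A:[] B:[] C:[tick]
After 3 (process(A)): A:[] B:[] C:[tick]

(empty)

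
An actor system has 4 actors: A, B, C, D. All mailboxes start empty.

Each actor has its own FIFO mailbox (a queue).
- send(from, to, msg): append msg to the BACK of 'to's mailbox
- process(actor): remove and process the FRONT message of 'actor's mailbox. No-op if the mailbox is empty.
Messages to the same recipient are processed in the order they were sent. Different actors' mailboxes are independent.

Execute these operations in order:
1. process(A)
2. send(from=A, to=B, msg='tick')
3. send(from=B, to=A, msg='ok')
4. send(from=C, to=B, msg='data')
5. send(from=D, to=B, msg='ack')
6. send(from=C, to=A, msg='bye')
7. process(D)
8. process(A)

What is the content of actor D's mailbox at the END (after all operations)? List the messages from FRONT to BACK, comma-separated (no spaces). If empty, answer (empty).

Answer: (empty)

Derivation:
After 1 (process(A)): A:[] B:[] C:[] D:[]
After 2 (send(from=A, to=B, msg='tick')): A:[] B:[tick] C:[] D:[]
After 3 (send(from=B, to=A, msg='ok')): A:[ok] B:[tick] C:[] D:[]
After 4 (send(from=C, to=B, msg='data')): A:[ok] B:[tick,data] C:[] D:[]
After 5 (send(from=D, to=B, msg='ack')): A:[ok] B:[tick,data,ack] C:[] D:[]
After 6 (send(from=C, to=A, msg='bye')): A:[ok,bye] B:[tick,data,ack] C:[] D:[]
After 7 (process(D)): A:[ok,bye] B:[tick,data,ack] C:[] D:[]
After 8 (process(A)): A:[bye] B:[tick,data,ack] C:[] D:[]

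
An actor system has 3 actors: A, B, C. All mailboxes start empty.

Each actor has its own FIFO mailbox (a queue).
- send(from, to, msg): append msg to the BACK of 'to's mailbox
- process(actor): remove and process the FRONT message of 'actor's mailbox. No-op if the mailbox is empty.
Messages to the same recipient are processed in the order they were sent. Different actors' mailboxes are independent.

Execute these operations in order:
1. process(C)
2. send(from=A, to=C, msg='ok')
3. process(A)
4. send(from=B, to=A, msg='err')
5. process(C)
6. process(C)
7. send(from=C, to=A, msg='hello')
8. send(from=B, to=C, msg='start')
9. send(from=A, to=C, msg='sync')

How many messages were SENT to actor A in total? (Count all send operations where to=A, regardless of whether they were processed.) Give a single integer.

Answer: 2

Derivation:
After 1 (process(C)): A:[] B:[] C:[]
After 2 (send(from=A, to=C, msg='ok')): A:[] B:[] C:[ok]
After 3 (process(A)): A:[] B:[] C:[ok]
After 4 (send(from=B, to=A, msg='err')): A:[err] B:[] C:[ok]
After 5 (process(C)): A:[err] B:[] C:[]
After 6 (process(C)): A:[err] B:[] C:[]
After 7 (send(from=C, to=A, msg='hello')): A:[err,hello] B:[] C:[]
After 8 (send(from=B, to=C, msg='start')): A:[err,hello] B:[] C:[start]
After 9 (send(from=A, to=C, msg='sync')): A:[err,hello] B:[] C:[start,sync]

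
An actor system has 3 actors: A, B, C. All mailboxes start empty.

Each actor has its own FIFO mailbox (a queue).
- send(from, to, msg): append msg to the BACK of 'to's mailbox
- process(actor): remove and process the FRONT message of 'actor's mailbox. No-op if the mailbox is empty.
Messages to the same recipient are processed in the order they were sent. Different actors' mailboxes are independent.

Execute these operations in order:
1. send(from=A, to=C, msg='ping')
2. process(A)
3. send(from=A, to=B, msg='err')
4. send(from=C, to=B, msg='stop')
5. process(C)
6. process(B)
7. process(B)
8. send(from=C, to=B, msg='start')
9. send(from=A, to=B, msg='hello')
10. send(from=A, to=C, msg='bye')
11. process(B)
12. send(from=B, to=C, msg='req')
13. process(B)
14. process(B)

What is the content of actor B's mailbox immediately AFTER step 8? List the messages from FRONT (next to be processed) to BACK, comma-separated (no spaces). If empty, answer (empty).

After 1 (send(from=A, to=C, msg='ping')): A:[] B:[] C:[ping]
After 2 (process(A)): A:[] B:[] C:[ping]
After 3 (send(from=A, to=B, msg='err')): A:[] B:[err] C:[ping]
After 4 (send(from=C, to=B, msg='stop')): A:[] B:[err,stop] C:[ping]
After 5 (process(C)): A:[] B:[err,stop] C:[]
After 6 (process(B)): A:[] B:[stop] C:[]
After 7 (process(B)): A:[] B:[] C:[]
After 8 (send(from=C, to=B, msg='start')): A:[] B:[start] C:[]

start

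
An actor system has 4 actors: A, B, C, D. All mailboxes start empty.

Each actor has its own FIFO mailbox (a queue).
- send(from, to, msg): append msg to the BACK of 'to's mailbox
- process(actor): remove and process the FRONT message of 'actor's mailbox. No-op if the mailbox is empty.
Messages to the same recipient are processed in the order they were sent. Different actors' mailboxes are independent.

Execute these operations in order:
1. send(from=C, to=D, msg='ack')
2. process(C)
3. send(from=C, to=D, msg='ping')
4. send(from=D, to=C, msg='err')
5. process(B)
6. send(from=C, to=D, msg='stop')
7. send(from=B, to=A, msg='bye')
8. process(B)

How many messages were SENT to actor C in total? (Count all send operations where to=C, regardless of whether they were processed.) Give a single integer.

After 1 (send(from=C, to=D, msg='ack')): A:[] B:[] C:[] D:[ack]
After 2 (process(C)): A:[] B:[] C:[] D:[ack]
After 3 (send(from=C, to=D, msg='ping')): A:[] B:[] C:[] D:[ack,ping]
After 4 (send(from=D, to=C, msg='err')): A:[] B:[] C:[err] D:[ack,ping]
After 5 (process(B)): A:[] B:[] C:[err] D:[ack,ping]
After 6 (send(from=C, to=D, msg='stop')): A:[] B:[] C:[err] D:[ack,ping,stop]
After 7 (send(from=B, to=A, msg='bye')): A:[bye] B:[] C:[err] D:[ack,ping,stop]
After 8 (process(B)): A:[bye] B:[] C:[err] D:[ack,ping,stop]

Answer: 1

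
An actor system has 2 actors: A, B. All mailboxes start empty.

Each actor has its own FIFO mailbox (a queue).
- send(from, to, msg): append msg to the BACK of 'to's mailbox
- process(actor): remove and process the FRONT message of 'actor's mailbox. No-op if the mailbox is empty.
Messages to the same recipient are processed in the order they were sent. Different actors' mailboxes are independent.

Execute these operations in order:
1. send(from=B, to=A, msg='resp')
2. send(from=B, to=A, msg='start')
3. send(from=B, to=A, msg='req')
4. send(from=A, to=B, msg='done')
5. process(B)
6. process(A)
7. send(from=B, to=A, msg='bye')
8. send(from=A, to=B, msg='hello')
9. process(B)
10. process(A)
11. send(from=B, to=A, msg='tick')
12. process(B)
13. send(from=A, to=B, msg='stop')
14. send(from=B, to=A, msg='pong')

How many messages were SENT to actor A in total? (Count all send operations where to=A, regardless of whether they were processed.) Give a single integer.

Answer: 6

Derivation:
After 1 (send(from=B, to=A, msg='resp')): A:[resp] B:[]
After 2 (send(from=B, to=A, msg='start')): A:[resp,start] B:[]
After 3 (send(from=B, to=A, msg='req')): A:[resp,start,req] B:[]
After 4 (send(from=A, to=B, msg='done')): A:[resp,start,req] B:[done]
After 5 (process(B)): A:[resp,start,req] B:[]
After 6 (process(A)): A:[start,req] B:[]
After 7 (send(from=B, to=A, msg='bye')): A:[start,req,bye] B:[]
After 8 (send(from=A, to=B, msg='hello')): A:[start,req,bye] B:[hello]
After 9 (process(B)): A:[start,req,bye] B:[]
After 10 (process(A)): A:[req,bye] B:[]
After 11 (send(from=B, to=A, msg='tick')): A:[req,bye,tick] B:[]
After 12 (process(B)): A:[req,bye,tick] B:[]
After 13 (send(from=A, to=B, msg='stop')): A:[req,bye,tick] B:[stop]
After 14 (send(from=B, to=A, msg='pong')): A:[req,bye,tick,pong] B:[stop]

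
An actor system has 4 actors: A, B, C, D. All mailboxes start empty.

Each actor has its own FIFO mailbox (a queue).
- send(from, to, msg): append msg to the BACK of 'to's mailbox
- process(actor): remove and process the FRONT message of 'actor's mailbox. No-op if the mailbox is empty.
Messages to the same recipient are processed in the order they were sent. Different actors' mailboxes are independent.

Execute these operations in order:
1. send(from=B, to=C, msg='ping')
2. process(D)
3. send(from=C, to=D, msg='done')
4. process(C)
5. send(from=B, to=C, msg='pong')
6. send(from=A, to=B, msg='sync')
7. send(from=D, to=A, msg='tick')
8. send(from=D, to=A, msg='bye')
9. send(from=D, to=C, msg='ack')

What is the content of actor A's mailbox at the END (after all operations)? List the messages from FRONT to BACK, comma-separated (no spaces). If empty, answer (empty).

After 1 (send(from=B, to=C, msg='ping')): A:[] B:[] C:[ping] D:[]
After 2 (process(D)): A:[] B:[] C:[ping] D:[]
After 3 (send(from=C, to=D, msg='done')): A:[] B:[] C:[ping] D:[done]
After 4 (process(C)): A:[] B:[] C:[] D:[done]
After 5 (send(from=B, to=C, msg='pong')): A:[] B:[] C:[pong] D:[done]
After 6 (send(from=A, to=B, msg='sync')): A:[] B:[sync] C:[pong] D:[done]
After 7 (send(from=D, to=A, msg='tick')): A:[tick] B:[sync] C:[pong] D:[done]
After 8 (send(from=D, to=A, msg='bye')): A:[tick,bye] B:[sync] C:[pong] D:[done]
After 9 (send(from=D, to=C, msg='ack')): A:[tick,bye] B:[sync] C:[pong,ack] D:[done]

Answer: tick,bye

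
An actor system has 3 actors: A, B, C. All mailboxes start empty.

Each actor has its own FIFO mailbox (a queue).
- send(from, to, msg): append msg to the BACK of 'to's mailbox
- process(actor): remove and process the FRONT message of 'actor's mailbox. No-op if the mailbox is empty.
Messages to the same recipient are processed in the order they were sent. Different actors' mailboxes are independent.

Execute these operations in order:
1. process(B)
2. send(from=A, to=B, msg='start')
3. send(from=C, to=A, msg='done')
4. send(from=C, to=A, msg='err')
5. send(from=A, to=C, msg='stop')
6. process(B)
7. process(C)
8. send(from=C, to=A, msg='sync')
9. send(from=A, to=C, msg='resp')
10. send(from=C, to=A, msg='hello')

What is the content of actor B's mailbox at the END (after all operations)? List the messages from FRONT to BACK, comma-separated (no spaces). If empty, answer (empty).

After 1 (process(B)): A:[] B:[] C:[]
After 2 (send(from=A, to=B, msg='start')): A:[] B:[start] C:[]
After 3 (send(from=C, to=A, msg='done')): A:[done] B:[start] C:[]
After 4 (send(from=C, to=A, msg='err')): A:[done,err] B:[start] C:[]
After 5 (send(from=A, to=C, msg='stop')): A:[done,err] B:[start] C:[stop]
After 6 (process(B)): A:[done,err] B:[] C:[stop]
After 7 (process(C)): A:[done,err] B:[] C:[]
After 8 (send(from=C, to=A, msg='sync')): A:[done,err,sync] B:[] C:[]
After 9 (send(from=A, to=C, msg='resp')): A:[done,err,sync] B:[] C:[resp]
After 10 (send(from=C, to=A, msg='hello')): A:[done,err,sync,hello] B:[] C:[resp]

Answer: (empty)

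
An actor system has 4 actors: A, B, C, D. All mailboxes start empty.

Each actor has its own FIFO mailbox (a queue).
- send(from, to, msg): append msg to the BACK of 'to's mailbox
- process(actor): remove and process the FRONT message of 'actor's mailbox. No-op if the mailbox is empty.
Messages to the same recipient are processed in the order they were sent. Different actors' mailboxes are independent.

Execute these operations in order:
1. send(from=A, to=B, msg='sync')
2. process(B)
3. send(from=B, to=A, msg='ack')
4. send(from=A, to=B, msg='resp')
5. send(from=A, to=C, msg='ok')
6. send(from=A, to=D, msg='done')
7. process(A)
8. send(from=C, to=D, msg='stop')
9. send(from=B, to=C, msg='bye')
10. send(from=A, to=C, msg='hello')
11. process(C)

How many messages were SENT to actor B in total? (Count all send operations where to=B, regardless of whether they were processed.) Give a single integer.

Answer: 2

Derivation:
After 1 (send(from=A, to=B, msg='sync')): A:[] B:[sync] C:[] D:[]
After 2 (process(B)): A:[] B:[] C:[] D:[]
After 3 (send(from=B, to=A, msg='ack')): A:[ack] B:[] C:[] D:[]
After 4 (send(from=A, to=B, msg='resp')): A:[ack] B:[resp] C:[] D:[]
After 5 (send(from=A, to=C, msg='ok')): A:[ack] B:[resp] C:[ok] D:[]
After 6 (send(from=A, to=D, msg='done')): A:[ack] B:[resp] C:[ok] D:[done]
After 7 (process(A)): A:[] B:[resp] C:[ok] D:[done]
After 8 (send(from=C, to=D, msg='stop')): A:[] B:[resp] C:[ok] D:[done,stop]
After 9 (send(from=B, to=C, msg='bye')): A:[] B:[resp] C:[ok,bye] D:[done,stop]
After 10 (send(from=A, to=C, msg='hello')): A:[] B:[resp] C:[ok,bye,hello] D:[done,stop]
After 11 (process(C)): A:[] B:[resp] C:[bye,hello] D:[done,stop]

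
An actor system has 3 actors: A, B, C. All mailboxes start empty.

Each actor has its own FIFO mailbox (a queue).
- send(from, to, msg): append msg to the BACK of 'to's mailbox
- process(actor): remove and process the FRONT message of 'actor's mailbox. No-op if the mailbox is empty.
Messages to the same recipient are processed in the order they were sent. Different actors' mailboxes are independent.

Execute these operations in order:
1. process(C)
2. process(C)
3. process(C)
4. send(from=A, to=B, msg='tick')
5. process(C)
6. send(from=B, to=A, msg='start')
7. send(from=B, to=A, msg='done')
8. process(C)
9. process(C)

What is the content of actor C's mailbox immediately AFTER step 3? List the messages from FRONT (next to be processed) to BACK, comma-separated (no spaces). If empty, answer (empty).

After 1 (process(C)): A:[] B:[] C:[]
After 2 (process(C)): A:[] B:[] C:[]
After 3 (process(C)): A:[] B:[] C:[]

(empty)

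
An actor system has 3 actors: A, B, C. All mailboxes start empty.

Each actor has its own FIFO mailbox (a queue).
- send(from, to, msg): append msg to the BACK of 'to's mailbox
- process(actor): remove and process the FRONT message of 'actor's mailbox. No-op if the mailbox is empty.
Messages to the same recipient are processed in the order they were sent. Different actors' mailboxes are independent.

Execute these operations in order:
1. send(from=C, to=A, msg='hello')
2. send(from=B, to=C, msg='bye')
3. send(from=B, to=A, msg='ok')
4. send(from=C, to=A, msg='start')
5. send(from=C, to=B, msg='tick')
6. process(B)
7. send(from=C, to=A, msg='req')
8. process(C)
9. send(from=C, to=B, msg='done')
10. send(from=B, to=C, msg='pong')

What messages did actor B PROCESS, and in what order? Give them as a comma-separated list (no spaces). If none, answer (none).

After 1 (send(from=C, to=A, msg='hello')): A:[hello] B:[] C:[]
After 2 (send(from=B, to=C, msg='bye')): A:[hello] B:[] C:[bye]
After 3 (send(from=B, to=A, msg='ok')): A:[hello,ok] B:[] C:[bye]
After 4 (send(from=C, to=A, msg='start')): A:[hello,ok,start] B:[] C:[bye]
After 5 (send(from=C, to=B, msg='tick')): A:[hello,ok,start] B:[tick] C:[bye]
After 6 (process(B)): A:[hello,ok,start] B:[] C:[bye]
After 7 (send(from=C, to=A, msg='req')): A:[hello,ok,start,req] B:[] C:[bye]
After 8 (process(C)): A:[hello,ok,start,req] B:[] C:[]
After 9 (send(from=C, to=B, msg='done')): A:[hello,ok,start,req] B:[done] C:[]
After 10 (send(from=B, to=C, msg='pong')): A:[hello,ok,start,req] B:[done] C:[pong]

Answer: tick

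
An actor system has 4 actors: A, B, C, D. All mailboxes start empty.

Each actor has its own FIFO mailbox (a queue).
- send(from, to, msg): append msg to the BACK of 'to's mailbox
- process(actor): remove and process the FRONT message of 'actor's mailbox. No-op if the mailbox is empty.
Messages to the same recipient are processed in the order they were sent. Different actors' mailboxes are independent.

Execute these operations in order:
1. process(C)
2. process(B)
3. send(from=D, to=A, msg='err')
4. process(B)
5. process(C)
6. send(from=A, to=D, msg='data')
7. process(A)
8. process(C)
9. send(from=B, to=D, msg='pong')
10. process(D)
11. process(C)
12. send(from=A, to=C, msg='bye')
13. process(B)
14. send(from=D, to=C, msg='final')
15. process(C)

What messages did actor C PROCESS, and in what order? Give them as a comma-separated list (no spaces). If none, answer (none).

After 1 (process(C)): A:[] B:[] C:[] D:[]
After 2 (process(B)): A:[] B:[] C:[] D:[]
After 3 (send(from=D, to=A, msg='err')): A:[err] B:[] C:[] D:[]
After 4 (process(B)): A:[err] B:[] C:[] D:[]
After 5 (process(C)): A:[err] B:[] C:[] D:[]
After 6 (send(from=A, to=D, msg='data')): A:[err] B:[] C:[] D:[data]
After 7 (process(A)): A:[] B:[] C:[] D:[data]
After 8 (process(C)): A:[] B:[] C:[] D:[data]
After 9 (send(from=B, to=D, msg='pong')): A:[] B:[] C:[] D:[data,pong]
After 10 (process(D)): A:[] B:[] C:[] D:[pong]
After 11 (process(C)): A:[] B:[] C:[] D:[pong]
After 12 (send(from=A, to=C, msg='bye')): A:[] B:[] C:[bye] D:[pong]
After 13 (process(B)): A:[] B:[] C:[bye] D:[pong]
After 14 (send(from=D, to=C, msg='final')): A:[] B:[] C:[bye,final] D:[pong]
After 15 (process(C)): A:[] B:[] C:[final] D:[pong]

Answer: bye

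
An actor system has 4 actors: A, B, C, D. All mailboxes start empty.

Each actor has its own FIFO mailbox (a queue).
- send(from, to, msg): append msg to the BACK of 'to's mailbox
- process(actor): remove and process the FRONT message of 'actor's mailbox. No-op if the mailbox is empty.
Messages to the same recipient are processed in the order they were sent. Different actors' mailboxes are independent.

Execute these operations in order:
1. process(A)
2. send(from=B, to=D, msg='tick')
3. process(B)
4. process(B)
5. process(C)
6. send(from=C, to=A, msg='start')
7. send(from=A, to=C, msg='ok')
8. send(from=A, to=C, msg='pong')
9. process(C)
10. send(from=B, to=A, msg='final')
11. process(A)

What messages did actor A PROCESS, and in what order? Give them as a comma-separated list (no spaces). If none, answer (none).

Answer: start

Derivation:
After 1 (process(A)): A:[] B:[] C:[] D:[]
After 2 (send(from=B, to=D, msg='tick')): A:[] B:[] C:[] D:[tick]
After 3 (process(B)): A:[] B:[] C:[] D:[tick]
After 4 (process(B)): A:[] B:[] C:[] D:[tick]
After 5 (process(C)): A:[] B:[] C:[] D:[tick]
After 6 (send(from=C, to=A, msg='start')): A:[start] B:[] C:[] D:[tick]
After 7 (send(from=A, to=C, msg='ok')): A:[start] B:[] C:[ok] D:[tick]
After 8 (send(from=A, to=C, msg='pong')): A:[start] B:[] C:[ok,pong] D:[tick]
After 9 (process(C)): A:[start] B:[] C:[pong] D:[tick]
After 10 (send(from=B, to=A, msg='final')): A:[start,final] B:[] C:[pong] D:[tick]
After 11 (process(A)): A:[final] B:[] C:[pong] D:[tick]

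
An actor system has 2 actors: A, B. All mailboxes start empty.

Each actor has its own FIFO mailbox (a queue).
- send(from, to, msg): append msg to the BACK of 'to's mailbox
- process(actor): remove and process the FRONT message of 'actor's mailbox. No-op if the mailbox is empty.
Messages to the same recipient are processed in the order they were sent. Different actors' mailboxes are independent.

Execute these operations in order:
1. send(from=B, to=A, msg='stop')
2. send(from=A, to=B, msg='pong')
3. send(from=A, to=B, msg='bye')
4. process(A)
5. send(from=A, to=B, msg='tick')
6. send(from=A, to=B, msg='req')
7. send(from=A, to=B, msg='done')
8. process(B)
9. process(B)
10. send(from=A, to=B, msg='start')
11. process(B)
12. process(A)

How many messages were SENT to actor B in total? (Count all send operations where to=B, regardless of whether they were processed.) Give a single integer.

Answer: 6

Derivation:
After 1 (send(from=B, to=A, msg='stop')): A:[stop] B:[]
After 2 (send(from=A, to=B, msg='pong')): A:[stop] B:[pong]
After 3 (send(from=A, to=B, msg='bye')): A:[stop] B:[pong,bye]
After 4 (process(A)): A:[] B:[pong,bye]
After 5 (send(from=A, to=B, msg='tick')): A:[] B:[pong,bye,tick]
After 6 (send(from=A, to=B, msg='req')): A:[] B:[pong,bye,tick,req]
After 7 (send(from=A, to=B, msg='done')): A:[] B:[pong,bye,tick,req,done]
After 8 (process(B)): A:[] B:[bye,tick,req,done]
After 9 (process(B)): A:[] B:[tick,req,done]
After 10 (send(from=A, to=B, msg='start')): A:[] B:[tick,req,done,start]
After 11 (process(B)): A:[] B:[req,done,start]
After 12 (process(A)): A:[] B:[req,done,start]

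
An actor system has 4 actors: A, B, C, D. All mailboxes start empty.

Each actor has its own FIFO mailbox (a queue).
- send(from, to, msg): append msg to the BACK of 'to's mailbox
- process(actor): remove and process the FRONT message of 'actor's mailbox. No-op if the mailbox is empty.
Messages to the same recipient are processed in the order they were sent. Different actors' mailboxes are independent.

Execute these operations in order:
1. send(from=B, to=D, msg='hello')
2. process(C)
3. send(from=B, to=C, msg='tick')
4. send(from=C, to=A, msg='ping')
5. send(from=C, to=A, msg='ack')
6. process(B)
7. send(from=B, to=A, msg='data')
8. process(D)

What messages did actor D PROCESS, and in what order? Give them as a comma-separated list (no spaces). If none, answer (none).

Answer: hello

Derivation:
After 1 (send(from=B, to=D, msg='hello')): A:[] B:[] C:[] D:[hello]
After 2 (process(C)): A:[] B:[] C:[] D:[hello]
After 3 (send(from=B, to=C, msg='tick')): A:[] B:[] C:[tick] D:[hello]
After 4 (send(from=C, to=A, msg='ping')): A:[ping] B:[] C:[tick] D:[hello]
After 5 (send(from=C, to=A, msg='ack')): A:[ping,ack] B:[] C:[tick] D:[hello]
After 6 (process(B)): A:[ping,ack] B:[] C:[tick] D:[hello]
After 7 (send(from=B, to=A, msg='data')): A:[ping,ack,data] B:[] C:[tick] D:[hello]
After 8 (process(D)): A:[ping,ack,data] B:[] C:[tick] D:[]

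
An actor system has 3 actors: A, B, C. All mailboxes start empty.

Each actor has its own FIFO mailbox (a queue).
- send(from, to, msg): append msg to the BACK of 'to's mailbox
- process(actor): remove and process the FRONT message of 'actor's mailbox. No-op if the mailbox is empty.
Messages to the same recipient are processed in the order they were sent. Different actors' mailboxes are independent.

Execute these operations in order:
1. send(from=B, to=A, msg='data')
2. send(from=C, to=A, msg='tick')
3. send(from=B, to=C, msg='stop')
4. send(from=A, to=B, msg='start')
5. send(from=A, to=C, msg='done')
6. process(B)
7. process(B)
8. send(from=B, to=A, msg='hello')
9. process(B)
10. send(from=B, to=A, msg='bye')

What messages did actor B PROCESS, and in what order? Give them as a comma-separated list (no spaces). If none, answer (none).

After 1 (send(from=B, to=A, msg='data')): A:[data] B:[] C:[]
After 2 (send(from=C, to=A, msg='tick')): A:[data,tick] B:[] C:[]
After 3 (send(from=B, to=C, msg='stop')): A:[data,tick] B:[] C:[stop]
After 4 (send(from=A, to=B, msg='start')): A:[data,tick] B:[start] C:[stop]
After 5 (send(from=A, to=C, msg='done')): A:[data,tick] B:[start] C:[stop,done]
After 6 (process(B)): A:[data,tick] B:[] C:[stop,done]
After 7 (process(B)): A:[data,tick] B:[] C:[stop,done]
After 8 (send(from=B, to=A, msg='hello')): A:[data,tick,hello] B:[] C:[stop,done]
After 9 (process(B)): A:[data,tick,hello] B:[] C:[stop,done]
After 10 (send(from=B, to=A, msg='bye')): A:[data,tick,hello,bye] B:[] C:[stop,done]

Answer: start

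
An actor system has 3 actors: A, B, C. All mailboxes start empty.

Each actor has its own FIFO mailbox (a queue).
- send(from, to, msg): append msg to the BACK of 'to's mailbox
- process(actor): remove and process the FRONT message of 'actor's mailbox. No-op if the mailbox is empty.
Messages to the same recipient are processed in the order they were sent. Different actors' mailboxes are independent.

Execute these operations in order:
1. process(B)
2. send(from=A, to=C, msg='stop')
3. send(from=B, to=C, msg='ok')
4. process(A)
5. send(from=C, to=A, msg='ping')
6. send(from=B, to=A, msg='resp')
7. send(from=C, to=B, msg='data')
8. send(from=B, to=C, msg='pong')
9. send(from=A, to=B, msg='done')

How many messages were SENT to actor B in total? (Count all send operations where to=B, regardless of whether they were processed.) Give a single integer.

Answer: 2

Derivation:
After 1 (process(B)): A:[] B:[] C:[]
After 2 (send(from=A, to=C, msg='stop')): A:[] B:[] C:[stop]
After 3 (send(from=B, to=C, msg='ok')): A:[] B:[] C:[stop,ok]
After 4 (process(A)): A:[] B:[] C:[stop,ok]
After 5 (send(from=C, to=A, msg='ping')): A:[ping] B:[] C:[stop,ok]
After 6 (send(from=B, to=A, msg='resp')): A:[ping,resp] B:[] C:[stop,ok]
After 7 (send(from=C, to=B, msg='data')): A:[ping,resp] B:[data] C:[stop,ok]
After 8 (send(from=B, to=C, msg='pong')): A:[ping,resp] B:[data] C:[stop,ok,pong]
After 9 (send(from=A, to=B, msg='done')): A:[ping,resp] B:[data,done] C:[stop,ok,pong]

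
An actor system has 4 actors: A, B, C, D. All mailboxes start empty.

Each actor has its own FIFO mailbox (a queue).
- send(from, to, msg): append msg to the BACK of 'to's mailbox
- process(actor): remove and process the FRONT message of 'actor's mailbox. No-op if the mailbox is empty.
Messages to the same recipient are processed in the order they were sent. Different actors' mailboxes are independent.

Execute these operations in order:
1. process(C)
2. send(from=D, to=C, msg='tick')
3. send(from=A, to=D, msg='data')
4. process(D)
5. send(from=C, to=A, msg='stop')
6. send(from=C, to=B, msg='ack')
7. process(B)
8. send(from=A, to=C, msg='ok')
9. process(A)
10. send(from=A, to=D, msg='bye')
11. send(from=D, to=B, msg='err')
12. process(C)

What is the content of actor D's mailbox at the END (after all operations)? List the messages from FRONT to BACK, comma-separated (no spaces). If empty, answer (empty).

Answer: bye

Derivation:
After 1 (process(C)): A:[] B:[] C:[] D:[]
After 2 (send(from=D, to=C, msg='tick')): A:[] B:[] C:[tick] D:[]
After 3 (send(from=A, to=D, msg='data')): A:[] B:[] C:[tick] D:[data]
After 4 (process(D)): A:[] B:[] C:[tick] D:[]
After 5 (send(from=C, to=A, msg='stop')): A:[stop] B:[] C:[tick] D:[]
After 6 (send(from=C, to=B, msg='ack')): A:[stop] B:[ack] C:[tick] D:[]
After 7 (process(B)): A:[stop] B:[] C:[tick] D:[]
After 8 (send(from=A, to=C, msg='ok')): A:[stop] B:[] C:[tick,ok] D:[]
After 9 (process(A)): A:[] B:[] C:[tick,ok] D:[]
After 10 (send(from=A, to=D, msg='bye')): A:[] B:[] C:[tick,ok] D:[bye]
After 11 (send(from=D, to=B, msg='err')): A:[] B:[err] C:[tick,ok] D:[bye]
After 12 (process(C)): A:[] B:[err] C:[ok] D:[bye]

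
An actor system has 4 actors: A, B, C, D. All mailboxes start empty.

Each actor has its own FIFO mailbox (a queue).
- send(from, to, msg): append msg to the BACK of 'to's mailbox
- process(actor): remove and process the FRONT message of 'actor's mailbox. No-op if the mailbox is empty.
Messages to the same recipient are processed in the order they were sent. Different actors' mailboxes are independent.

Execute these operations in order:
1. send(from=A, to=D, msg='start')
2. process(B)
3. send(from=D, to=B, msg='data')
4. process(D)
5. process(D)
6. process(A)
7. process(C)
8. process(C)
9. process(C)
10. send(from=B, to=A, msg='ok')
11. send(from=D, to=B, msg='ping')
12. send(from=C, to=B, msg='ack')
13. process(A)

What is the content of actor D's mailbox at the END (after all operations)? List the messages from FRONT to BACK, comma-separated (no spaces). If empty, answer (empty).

Answer: (empty)

Derivation:
After 1 (send(from=A, to=D, msg='start')): A:[] B:[] C:[] D:[start]
After 2 (process(B)): A:[] B:[] C:[] D:[start]
After 3 (send(from=D, to=B, msg='data')): A:[] B:[data] C:[] D:[start]
After 4 (process(D)): A:[] B:[data] C:[] D:[]
After 5 (process(D)): A:[] B:[data] C:[] D:[]
After 6 (process(A)): A:[] B:[data] C:[] D:[]
After 7 (process(C)): A:[] B:[data] C:[] D:[]
After 8 (process(C)): A:[] B:[data] C:[] D:[]
After 9 (process(C)): A:[] B:[data] C:[] D:[]
After 10 (send(from=B, to=A, msg='ok')): A:[ok] B:[data] C:[] D:[]
After 11 (send(from=D, to=B, msg='ping')): A:[ok] B:[data,ping] C:[] D:[]
After 12 (send(from=C, to=B, msg='ack')): A:[ok] B:[data,ping,ack] C:[] D:[]
After 13 (process(A)): A:[] B:[data,ping,ack] C:[] D:[]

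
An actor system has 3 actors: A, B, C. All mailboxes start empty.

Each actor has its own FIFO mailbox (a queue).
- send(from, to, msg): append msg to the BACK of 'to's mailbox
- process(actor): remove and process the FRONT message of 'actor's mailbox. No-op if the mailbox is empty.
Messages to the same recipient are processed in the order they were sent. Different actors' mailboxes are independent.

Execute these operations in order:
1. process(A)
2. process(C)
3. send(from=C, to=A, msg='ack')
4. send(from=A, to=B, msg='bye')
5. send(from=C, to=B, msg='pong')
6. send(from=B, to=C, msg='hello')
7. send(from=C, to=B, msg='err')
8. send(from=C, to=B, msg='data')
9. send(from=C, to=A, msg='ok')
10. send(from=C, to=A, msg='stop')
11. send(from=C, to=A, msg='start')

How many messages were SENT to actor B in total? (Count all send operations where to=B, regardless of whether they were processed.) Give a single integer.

Answer: 4

Derivation:
After 1 (process(A)): A:[] B:[] C:[]
After 2 (process(C)): A:[] B:[] C:[]
After 3 (send(from=C, to=A, msg='ack')): A:[ack] B:[] C:[]
After 4 (send(from=A, to=B, msg='bye')): A:[ack] B:[bye] C:[]
After 5 (send(from=C, to=B, msg='pong')): A:[ack] B:[bye,pong] C:[]
After 6 (send(from=B, to=C, msg='hello')): A:[ack] B:[bye,pong] C:[hello]
After 7 (send(from=C, to=B, msg='err')): A:[ack] B:[bye,pong,err] C:[hello]
After 8 (send(from=C, to=B, msg='data')): A:[ack] B:[bye,pong,err,data] C:[hello]
After 9 (send(from=C, to=A, msg='ok')): A:[ack,ok] B:[bye,pong,err,data] C:[hello]
After 10 (send(from=C, to=A, msg='stop')): A:[ack,ok,stop] B:[bye,pong,err,data] C:[hello]
After 11 (send(from=C, to=A, msg='start')): A:[ack,ok,stop,start] B:[bye,pong,err,data] C:[hello]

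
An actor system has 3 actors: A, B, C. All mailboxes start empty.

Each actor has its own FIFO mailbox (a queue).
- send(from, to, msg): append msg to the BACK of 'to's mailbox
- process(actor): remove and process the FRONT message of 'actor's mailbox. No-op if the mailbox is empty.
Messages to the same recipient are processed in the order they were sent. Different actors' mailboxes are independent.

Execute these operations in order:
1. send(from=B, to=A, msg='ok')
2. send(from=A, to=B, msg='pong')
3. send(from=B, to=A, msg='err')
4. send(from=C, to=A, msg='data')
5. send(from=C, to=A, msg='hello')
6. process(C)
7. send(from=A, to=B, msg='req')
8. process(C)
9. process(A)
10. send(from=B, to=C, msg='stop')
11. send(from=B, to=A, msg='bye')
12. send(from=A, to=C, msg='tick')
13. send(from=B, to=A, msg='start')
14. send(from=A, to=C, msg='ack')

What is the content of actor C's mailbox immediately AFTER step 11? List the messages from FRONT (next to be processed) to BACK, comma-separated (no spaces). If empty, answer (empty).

After 1 (send(from=B, to=A, msg='ok')): A:[ok] B:[] C:[]
After 2 (send(from=A, to=B, msg='pong')): A:[ok] B:[pong] C:[]
After 3 (send(from=B, to=A, msg='err')): A:[ok,err] B:[pong] C:[]
After 4 (send(from=C, to=A, msg='data')): A:[ok,err,data] B:[pong] C:[]
After 5 (send(from=C, to=A, msg='hello')): A:[ok,err,data,hello] B:[pong] C:[]
After 6 (process(C)): A:[ok,err,data,hello] B:[pong] C:[]
After 7 (send(from=A, to=B, msg='req')): A:[ok,err,data,hello] B:[pong,req] C:[]
After 8 (process(C)): A:[ok,err,data,hello] B:[pong,req] C:[]
After 9 (process(A)): A:[err,data,hello] B:[pong,req] C:[]
After 10 (send(from=B, to=C, msg='stop')): A:[err,data,hello] B:[pong,req] C:[stop]
After 11 (send(from=B, to=A, msg='bye')): A:[err,data,hello,bye] B:[pong,req] C:[stop]

stop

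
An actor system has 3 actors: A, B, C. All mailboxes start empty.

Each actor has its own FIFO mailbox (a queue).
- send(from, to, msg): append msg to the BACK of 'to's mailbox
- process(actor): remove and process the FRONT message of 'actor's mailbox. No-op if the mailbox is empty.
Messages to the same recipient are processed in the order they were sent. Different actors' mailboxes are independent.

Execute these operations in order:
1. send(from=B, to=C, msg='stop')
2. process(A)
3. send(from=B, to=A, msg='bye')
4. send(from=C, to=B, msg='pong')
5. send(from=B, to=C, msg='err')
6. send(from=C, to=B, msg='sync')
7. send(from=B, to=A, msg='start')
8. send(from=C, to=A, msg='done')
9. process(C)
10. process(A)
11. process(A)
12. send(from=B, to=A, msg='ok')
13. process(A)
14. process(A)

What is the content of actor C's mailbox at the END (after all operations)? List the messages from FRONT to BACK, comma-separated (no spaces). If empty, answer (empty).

After 1 (send(from=B, to=C, msg='stop')): A:[] B:[] C:[stop]
After 2 (process(A)): A:[] B:[] C:[stop]
After 3 (send(from=B, to=A, msg='bye')): A:[bye] B:[] C:[stop]
After 4 (send(from=C, to=B, msg='pong')): A:[bye] B:[pong] C:[stop]
After 5 (send(from=B, to=C, msg='err')): A:[bye] B:[pong] C:[stop,err]
After 6 (send(from=C, to=B, msg='sync')): A:[bye] B:[pong,sync] C:[stop,err]
After 7 (send(from=B, to=A, msg='start')): A:[bye,start] B:[pong,sync] C:[stop,err]
After 8 (send(from=C, to=A, msg='done')): A:[bye,start,done] B:[pong,sync] C:[stop,err]
After 9 (process(C)): A:[bye,start,done] B:[pong,sync] C:[err]
After 10 (process(A)): A:[start,done] B:[pong,sync] C:[err]
After 11 (process(A)): A:[done] B:[pong,sync] C:[err]
After 12 (send(from=B, to=A, msg='ok')): A:[done,ok] B:[pong,sync] C:[err]
After 13 (process(A)): A:[ok] B:[pong,sync] C:[err]
After 14 (process(A)): A:[] B:[pong,sync] C:[err]

Answer: err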